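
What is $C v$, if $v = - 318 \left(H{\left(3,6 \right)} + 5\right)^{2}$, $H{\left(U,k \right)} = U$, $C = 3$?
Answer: $-61056$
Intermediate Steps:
$v = -20352$ ($v = - 318 \left(3 + 5\right)^{2} = - 318 \cdot 8^{2} = \left(-318\right) 64 = -20352$)
$C v = 3 \left(-20352\right) = -61056$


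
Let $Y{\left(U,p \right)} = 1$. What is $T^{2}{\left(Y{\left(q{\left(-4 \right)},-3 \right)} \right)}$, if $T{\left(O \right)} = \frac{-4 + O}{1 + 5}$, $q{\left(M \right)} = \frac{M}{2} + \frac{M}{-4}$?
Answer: $\frac{1}{4} \approx 0.25$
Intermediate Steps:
$q{\left(M \right)} = \frac{M}{4}$ ($q{\left(M \right)} = M \frac{1}{2} + M \left(- \frac{1}{4}\right) = \frac{M}{2} - \frac{M}{4} = \frac{M}{4}$)
$T{\left(O \right)} = - \frac{2}{3} + \frac{O}{6}$ ($T{\left(O \right)} = \frac{-4 + O}{6} = \left(-4 + O\right) \frac{1}{6} = - \frac{2}{3} + \frac{O}{6}$)
$T^{2}{\left(Y{\left(q{\left(-4 \right)},-3 \right)} \right)} = \left(- \frac{2}{3} + \frac{1}{6} \cdot 1\right)^{2} = \left(- \frac{2}{3} + \frac{1}{6}\right)^{2} = \left(- \frac{1}{2}\right)^{2} = \frac{1}{4}$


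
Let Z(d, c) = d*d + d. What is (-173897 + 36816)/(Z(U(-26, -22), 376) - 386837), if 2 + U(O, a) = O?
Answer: 137081/386081 ≈ 0.35506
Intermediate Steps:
U(O, a) = -2 + O
Z(d, c) = d + d**2 (Z(d, c) = d**2 + d = d + d**2)
(-173897 + 36816)/(Z(U(-26, -22), 376) - 386837) = (-173897 + 36816)/((-2 - 26)*(1 + (-2 - 26)) - 386837) = -137081/(-28*(1 - 28) - 386837) = -137081/(-28*(-27) - 386837) = -137081/(756 - 386837) = -137081/(-386081) = -137081*(-1/386081) = 137081/386081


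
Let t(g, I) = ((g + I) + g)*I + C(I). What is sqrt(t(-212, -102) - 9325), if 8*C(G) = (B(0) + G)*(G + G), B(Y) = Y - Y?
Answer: 4*sqrt(2933) ≈ 216.63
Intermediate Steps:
B(Y) = 0
C(G) = G**2/4 (C(G) = ((0 + G)*(G + G))/8 = (G*(2*G))/8 = (2*G**2)/8 = G**2/4)
t(g, I) = I**2/4 + I*(I + 2*g) (t(g, I) = ((g + I) + g)*I + I**2/4 = ((I + g) + g)*I + I**2/4 = (I + 2*g)*I + I**2/4 = I*(I + 2*g) + I**2/4 = I**2/4 + I*(I + 2*g))
sqrt(t(-212, -102) - 9325) = sqrt((1/4)*(-102)*(5*(-102) + 8*(-212)) - 9325) = sqrt((1/4)*(-102)*(-510 - 1696) - 9325) = sqrt((1/4)*(-102)*(-2206) - 9325) = sqrt(56253 - 9325) = sqrt(46928) = 4*sqrt(2933)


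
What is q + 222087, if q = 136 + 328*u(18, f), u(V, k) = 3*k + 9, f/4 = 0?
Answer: 225175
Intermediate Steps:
f = 0 (f = 4*0 = 0)
u(V, k) = 9 + 3*k
q = 3088 (q = 136 + 328*(9 + 3*0) = 136 + 328*(9 + 0) = 136 + 328*9 = 136 + 2952 = 3088)
q + 222087 = 3088 + 222087 = 225175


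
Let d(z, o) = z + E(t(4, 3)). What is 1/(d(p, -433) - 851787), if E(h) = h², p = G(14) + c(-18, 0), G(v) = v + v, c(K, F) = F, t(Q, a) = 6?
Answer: -1/851723 ≈ -1.1741e-6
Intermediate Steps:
G(v) = 2*v
p = 28 (p = 2*14 + 0 = 28 + 0 = 28)
d(z, o) = 36 + z (d(z, o) = z + 6² = z + 36 = 36 + z)
1/(d(p, -433) - 851787) = 1/((36 + 28) - 851787) = 1/(64 - 851787) = 1/(-851723) = -1/851723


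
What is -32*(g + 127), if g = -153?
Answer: 832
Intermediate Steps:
-32*(g + 127) = -32*(-153 + 127) = -32*(-26) = 832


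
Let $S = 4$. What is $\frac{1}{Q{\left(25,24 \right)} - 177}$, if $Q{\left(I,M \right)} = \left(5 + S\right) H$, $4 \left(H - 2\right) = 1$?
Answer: $- \frac{4}{627} \approx -0.0063796$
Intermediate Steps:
$H = \frac{9}{4}$ ($H = 2 + \frac{1}{4} \cdot 1 = 2 + \frac{1}{4} = \frac{9}{4} \approx 2.25$)
$Q{\left(I,M \right)} = \frac{81}{4}$ ($Q{\left(I,M \right)} = \left(5 + 4\right) \frac{9}{4} = 9 \cdot \frac{9}{4} = \frac{81}{4}$)
$\frac{1}{Q{\left(25,24 \right)} - 177} = \frac{1}{\frac{81}{4} - 177} = \frac{1}{- \frac{627}{4}} = - \frac{4}{627}$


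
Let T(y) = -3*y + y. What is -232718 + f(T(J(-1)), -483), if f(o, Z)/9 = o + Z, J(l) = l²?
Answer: -237083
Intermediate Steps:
T(y) = -2*y
f(o, Z) = 9*Z + 9*o (f(o, Z) = 9*(o + Z) = 9*(Z + o) = 9*Z + 9*o)
-232718 + f(T(J(-1)), -483) = -232718 + (9*(-483) + 9*(-2*(-1)²)) = -232718 + (-4347 + 9*(-2*1)) = -232718 + (-4347 + 9*(-2)) = -232718 + (-4347 - 18) = -232718 - 4365 = -237083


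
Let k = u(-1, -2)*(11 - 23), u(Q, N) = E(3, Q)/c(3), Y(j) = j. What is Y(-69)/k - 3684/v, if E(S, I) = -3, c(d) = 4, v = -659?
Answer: -4105/1977 ≈ -2.0764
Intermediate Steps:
u(Q, N) = -¾ (u(Q, N) = -3/4 = -3*¼ = -¾)
k = 9 (k = -3*(11 - 23)/4 = -¾*(-12) = 9)
Y(-69)/k - 3684/v = -69/9 - 3684/(-659) = -69*⅑ - 3684*(-1/659) = -23/3 + 3684/659 = -4105/1977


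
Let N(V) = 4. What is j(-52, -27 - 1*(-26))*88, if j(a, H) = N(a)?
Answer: 352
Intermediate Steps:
j(a, H) = 4
j(-52, -27 - 1*(-26))*88 = 4*88 = 352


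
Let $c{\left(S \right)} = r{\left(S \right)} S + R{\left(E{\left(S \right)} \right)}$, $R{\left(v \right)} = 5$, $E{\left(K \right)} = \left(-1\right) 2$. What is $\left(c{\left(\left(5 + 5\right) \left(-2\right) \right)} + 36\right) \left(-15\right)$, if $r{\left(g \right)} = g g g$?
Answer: $-2400615$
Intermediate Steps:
$E{\left(K \right)} = -2$
$r{\left(g \right)} = g^{3}$ ($r{\left(g \right)} = g^{2} g = g^{3}$)
$c{\left(S \right)} = 5 + S^{4}$ ($c{\left(S \right)} = S^{3} S + 5 = S^{4} + 5 = 5 + S^{4}$)
$\left(c{\left(\left(5 + 5\right) \left(-2\right) \right)} + 36\right) \left(-15\right) = \left(\left(5 + \left(\left(5 + 5\right) \left(-2\right)\right)^{4}\right) + 36\right) \left(-15\right) = \left(\left(5 + \left(10 \left(-2\right)\right)^{4}\right) + 36\right) \left(-15\right) = \left(\left(5 + \left(-20\right)^{4}\right) + 36\right) \left(-15\right) = \left(\left(5 + 160000\right) + 36\right) \left(-15\right) = \left(160005 + 36\right) \left(-15\right) = 160041 \left(-15\right) = -2400615$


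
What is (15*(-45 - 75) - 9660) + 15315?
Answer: 3855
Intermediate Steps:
(15*(-45 - 75) - 9660) + 15315 = (15*(-120) - 9660) + 15315 = (-1800 - 9660) + 15315 = -11460 + 15315 = 3855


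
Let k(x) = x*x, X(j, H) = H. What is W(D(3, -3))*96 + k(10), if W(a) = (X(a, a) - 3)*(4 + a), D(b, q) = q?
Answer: -476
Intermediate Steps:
W(a) = (-3 + a)*(4 + a) (W(a) = (a - 3)*(4 + a) = (-3 + a)*(4 + a))
k(x) = x²
W(D(3, -3))*96 + k(10) = (-12 - 3 + (-3)²)*96 + 10² = (-12 - 3 + 9)*96 + 100 = -6*96 + 100 = -576 + 100 = -476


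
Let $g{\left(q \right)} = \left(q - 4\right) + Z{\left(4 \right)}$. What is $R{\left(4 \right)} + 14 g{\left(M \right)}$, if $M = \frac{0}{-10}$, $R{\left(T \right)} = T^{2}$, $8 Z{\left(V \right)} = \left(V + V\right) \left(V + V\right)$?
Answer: $72$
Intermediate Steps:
$Z{\left(V \right)} = \frac{V^{2}}{2}$ ($Z{\left(V \right)} = \frac{\left(V + V\right) \left(V + V\right)}{8} = \frac{2 V 2 V}{8} = \frac{4 V^{2}}{8} = \frac{V^{2}}{2}$)
$M = 0$ ($M = 0 \left(- \frac{1}{10}\right) = 0$)
$g{\left(q \right)} = 4 + q$ ($g{\left(q \right)} = \left(q - 4\right) + \frac{4^{2}}{2} = \left(-4 + q\right) + \frac{1}{2} \cdot 16 = \left(-4 + q\right) + 8 = 4 + q$)
$R{\left(4 \right)} + 14 g{\left(M \right)} = 4^{2} + 14 \left(4 + 0\right) = 16 + 14 \cdot 4 = 16 + 56 = 72$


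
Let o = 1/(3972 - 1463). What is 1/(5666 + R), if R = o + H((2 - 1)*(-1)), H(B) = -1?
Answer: 2509/14213486 ≈ 0.00017652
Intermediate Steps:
o = 1/2509 ≈ 0.00039857
R = -2508/2509 (R = 1/2509 - 1 = -2508/2509 ≈ -0.99960)
1/(5666 + R) = 1/(5666 - 2508/2509) = 1/(14213486/2509) = 2509/14213486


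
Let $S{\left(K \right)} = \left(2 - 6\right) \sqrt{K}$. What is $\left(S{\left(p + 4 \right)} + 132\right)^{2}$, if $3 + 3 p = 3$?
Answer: $15376$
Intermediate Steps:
$p = 0$ ($p = -1 + \frac{1}{3} \cdot 3 = -1 + 1 = 0$)
$S{\left(K \right)} = - 4 \sqrt{K}$ ($S{\left(K \right)} = \left(2 - 6\right) \sqrt{K} = - 4 \sqrt{K}$)
$\left(S{\left(p + 4 \right)} + 132\right)^{2} = \left(- 4 \sqrt{0 + 4} + 132\right)^{2} = \left(- 4 \sqrt{4} + 132\right)^{2} = \left(\left(-4\right) 2 + 132\right)^{2} = \left(-8 + 132\right)^{2} = 124^{2} = 15376$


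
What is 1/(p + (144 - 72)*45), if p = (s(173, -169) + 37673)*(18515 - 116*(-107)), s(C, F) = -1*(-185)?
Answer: 1/1170837606 ≈ 8.5409e-10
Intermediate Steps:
s(C, F) = 185
p = 1170834366 (p = (185 + 37673)*(18515 - 116*(-107)) = 37858*(18515 + 12412) = 37858*30927 = 1170834366)
1/(p + (144 - 72)*45) = 1/(1170834366 + (144 - 72)*45) = 1/(1170834366 + 72*45) = 1/(1170834366 + 3240) = 1/1170837606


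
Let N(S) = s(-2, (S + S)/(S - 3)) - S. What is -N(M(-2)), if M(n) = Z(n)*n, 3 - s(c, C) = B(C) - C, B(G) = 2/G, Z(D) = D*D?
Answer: -975/88 ≈ -11.080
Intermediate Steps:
Z(D) = D**2
s(c, C) = 3 + C - 2/C (s(c, C) = 3 - (2/C - C) = 3 - (-C + 2/C) = 3 + (C - 2/C) = 3 + C - 2/C)
M(n) = n**3 (M(n) = n**2*n = n**3)
N(S) = 3 - S - (-3 + S)/S + 2*S/(-3 + S) (N(S) = (3 + (S + S)/(S - 3) - 2*(S - 3)/(S + S)) - S = (3 + (2*S)/(-3 + S) - 2*(-3 + S)/(2*S)) - S = (3 + 2*S/(-3 + S) - 2*(-3 + S)/(2*S)) - S = (3 + 2*S/(-3 + S) - (-3 + S)/S) - S = (3 - (-3 + S)/S + 2*S/(-3 + S)) - S = 3 - S - (-3 + S)/S + 2*S/(-3 + S))
-N(M(-2)) = -(-9 - ((-2)**3)**3 - 3*(-2)**3 + 7*((-2)**3)**2)/(((-2)**3)*(-3 + (-2)**3)) = -(-9 - 1*(-8)**3 - 3*(-8) + 7*(-8)**2)/((-8)*(-3 - 8)) = -(-1)*(-9 - 1*(-512) + 24 + 7*64)/(8*(-11)) = -(-1)*(-1)*(-9 + 512 + 24 + 448)/(8*11) = -(-1)*(-1)*975/(8*11) = -1*975/88 = -975/88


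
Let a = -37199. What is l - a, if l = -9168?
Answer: 28031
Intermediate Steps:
l - a = -9168 - 1*(-37199) = -9168 + 37199 = 28031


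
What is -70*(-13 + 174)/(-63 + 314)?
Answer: -11270/251 ≈ -44.900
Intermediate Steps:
-70*(-13 + 174)/(-63 + 314) = -11270/251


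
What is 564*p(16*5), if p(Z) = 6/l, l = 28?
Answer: 846/7 ≈ 120.86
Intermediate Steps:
p(Z) = 3/14 (p(Z) = 6/28 = 6*(1/28) = 3/14)
564*p(16*5) = 564*(3/14) = 846/7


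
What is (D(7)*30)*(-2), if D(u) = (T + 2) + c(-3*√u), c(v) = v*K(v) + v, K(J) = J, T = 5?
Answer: -4200 + 180*√7 ≈ -3723.8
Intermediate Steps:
c(v) = v + v² (c(v) = v*v + v = v² + v = v + v²)
D(u) = 7 - 3*√u*(1 - 3*√u) (D(u) = (5 + 2) + (-3*√u)*(1 - 3*√u) = 7 - 3*√u*(1 - 3*√u))
(D(7)*30)*(-2) = ((7 - 3*√7 + 9*7)*30)*(-2) = ((7 - 3*√7 + 63)*30)*(-2) = ((70 - 3*√7)*30)*(-2) = (2100 - 90*√7)*(-2) = -4200 + 180*√7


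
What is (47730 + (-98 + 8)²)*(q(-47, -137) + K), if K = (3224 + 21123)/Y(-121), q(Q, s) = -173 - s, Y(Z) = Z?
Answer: -1602488490/121 ≈ -1.3244e+7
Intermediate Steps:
K = -24347/121 (K = (3224 + 21123)/(-121) = 24347*(-1/121) = -24347/121 ≈ -201.21)
(47730 + (-98 + 8)²)*(q(-47, -137) + K) = (47730 + (-98 + 8)²)*((-173 - 1*(-137)) - 24347/121) = (47730 + (-90)²)*((-173 + 137) - 24347/121) = (47730 + 8100)*(-36 - 24347/121) = 55830*(-28703/121) = -1602488490/121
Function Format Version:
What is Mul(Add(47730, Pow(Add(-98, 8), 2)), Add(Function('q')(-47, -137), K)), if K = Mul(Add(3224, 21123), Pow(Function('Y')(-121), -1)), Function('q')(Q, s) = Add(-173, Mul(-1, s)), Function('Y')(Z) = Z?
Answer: Rational(-1602488490, 121) ≈ -1.3244e+7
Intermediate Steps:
K = Rational(-24347, 121) (K = Mul(Add(3224, 21123), Pow(-121, -1)) = Mul(24347, Rational(-1, 121)) = Rational(-24347, 121) ≈ -201.21)
Mul(Add(47730, Pow(Add(-98, 8), 2)), Add(Function('q')(-47, -137), K)) = Mul(Add(47730, Pow(Add(-98, 8), 2)), Add(Add(-173, Mul(-1, -137)), Rational(-24347, 121))) = Mul(Add(47730, Pow(-90, 2)), Add(Add(-173, 137), Rational(-24347, 121))) = Mul(Add(47730, 8100), Add(-36, Rational(-24347, 121))) = Mul(55830, Rational(-28703, 121)) = Rational(-1602488490, 121)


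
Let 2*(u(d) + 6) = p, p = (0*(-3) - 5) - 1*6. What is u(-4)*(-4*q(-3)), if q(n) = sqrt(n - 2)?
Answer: 46*I*sqrt(5) ≈ 102.86*I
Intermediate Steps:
q(n) = sqrt(-2 + n)
p = -11 (p = (0 - 5) - 6 = -5 - 6 = -11)
u(d) = -23/2 (u(d) = -6 + (1/2)*(-11) = -6 - 11/2 = -23/2)
u(-4)*(-4*q(-3)) = -(-46)*sqrt(-2 - 3) = -(-46)*sqrt(-5) = -(-46)*I*sqrt(5) = 46*I*sqrt(5)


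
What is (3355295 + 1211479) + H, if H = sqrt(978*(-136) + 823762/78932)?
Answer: 4566774 + I*sqrt(207152370973702)/39466 ≈ 4.5668e+6 + 364.69*I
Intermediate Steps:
H = I*sqrt(207152370973702)/39466 (H = sqrt(-133008 + 823762*(1/78932)) = sqrt(-133008 + 411881/39466) = sqrt(-5248881847/39466) = I*sqrt(207152370973702)/39466 ≈ 364.69*I)
(3355295 + 1211479) + H = (3355295 + 1211479) + I*sqrt(207152370973702)/39466 = 4566774 + I*sqrt(207152370973702)/39466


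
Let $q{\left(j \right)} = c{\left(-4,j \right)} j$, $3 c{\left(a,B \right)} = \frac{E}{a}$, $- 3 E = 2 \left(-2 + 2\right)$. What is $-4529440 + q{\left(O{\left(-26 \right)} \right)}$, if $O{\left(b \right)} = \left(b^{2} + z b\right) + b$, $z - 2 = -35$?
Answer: $-4529440$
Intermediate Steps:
$z = -33$ ($z = 2 - 35 = -33$)
$E = 0$ ($E = - \frac{2 \left(-2 + 2\right)}{3} = - \frac{2 \cdot 0}{3} = \left(- \frac{1}{3}\right) 0 = 0$)
$c{\left(a,B \right)} = 0$ ($c{\left(a,B \right)} = \frac{0 \frac{1}{a}}{3} = \frac{1}{3} \cdot 0 = 0$)
$O{\left(b \right)} = b^{2} - 32 b$ ($O{\left(b \right)} = \left(b^{2} - 33 b\right) + b = b^{2} - 32 b$)
$q{\left(j \right)} = 0$ ($q{\left(j \right)} = 0 j = 0$)
$-4529440 + q{\left(O{\left(-26 \right)} \right)} = -4529440 + 0 = -4529440$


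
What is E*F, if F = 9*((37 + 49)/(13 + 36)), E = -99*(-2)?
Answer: 153252/49 ≈ 3127.6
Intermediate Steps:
E = 198 (E = -33*(-6) = 198)
F = 774/49 (F = 9*(86/49) = 774/49 ≈ 15.796)
E*F = 198*(774/49) = 153252/49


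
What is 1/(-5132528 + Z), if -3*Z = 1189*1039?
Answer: -3/16632955 ≈ -1.8036e-7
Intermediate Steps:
Z = -1235371/3 (Z = -1189*1039/3 = -1/3*1235371 = -1235371/3 ≈ -4.1179e+5)
1/(-5132528 + Z) = 1/(-5132528 - 1235371/3) = 1/(-16632955/3) = -3/16632955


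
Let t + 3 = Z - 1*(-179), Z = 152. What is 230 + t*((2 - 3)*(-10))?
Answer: 3510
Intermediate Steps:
t = 328 (t = -3 + (152 - 1*(-179)) = -3 + (152 + 179) = -3 + 331 = 328)
230 + t*((2 - 3)*(-10)) = 230 + 328*((2 - 3)*(-10)) = 230 + 328*(-1*(-10)) = 230 + 328*10 = 230 + 3280 = 3510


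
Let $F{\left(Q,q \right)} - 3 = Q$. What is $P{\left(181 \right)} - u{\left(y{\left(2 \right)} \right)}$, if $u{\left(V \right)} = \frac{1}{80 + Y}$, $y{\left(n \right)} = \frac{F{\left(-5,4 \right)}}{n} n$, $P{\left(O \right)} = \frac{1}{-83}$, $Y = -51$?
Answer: $- \frac{112}{2407} \approx -0.046531$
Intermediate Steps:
$F{\left(Q,q \right)} = 3 + Q$
$P{\left(O \right)} = - \frac{1}{83}$
$y{\left(n \right)} = -2$ ($y{\left(n \right)} = \frac{3 - 5}{n} n = - \frac{2}{n} n = -2$)
$u{\left(V \right)} = \frac{1}{29}$ ($u{\left(V \right)} = \frac{1}{80 - 51} = \frac{1}{29}$)
$P{\left(181 \right)} - u{\left(y{\left(2 \right)} \right)} = - \frac{1}{83} - \frac{1}{29} = - \frac{112}{2407}$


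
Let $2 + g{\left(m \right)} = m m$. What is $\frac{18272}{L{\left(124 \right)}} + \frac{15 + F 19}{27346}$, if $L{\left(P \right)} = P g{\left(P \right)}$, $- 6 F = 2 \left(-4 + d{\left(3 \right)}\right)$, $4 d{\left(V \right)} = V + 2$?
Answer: $\frac{842196701}{78197637144} \approx 0.01077$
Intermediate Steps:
$d{\left(V \right)} = \frac{1}{2} + \frac{V}{4}$ ($d{\left(V \right)} = \frac{V + 2}{4} = \frac{2 + V}{4} = \frac{1}{2} + \frac{V}{4}$)
$F = \frac{11}{12}$ ($F = - \frac{2 \left(-4 + \left(\frac{1}{2} + \frac{1}{4} \cdot 3\right)\right)}{6} = - \frac{2 \left(-4 + \left(\frac{1}{2} + \frac{3}{4}\right)\right)}{6} = - \frac{2 \left(-4 + \frac{5}{4}\right)}{6} = - \frac{2 \left(- \frac{11}{4}\right)}{6} = \left(- \frac{1}{6}\right) \left(- \frac{11}{2}\right) = \frac{11}{12} \approx 0.91667$)
$g{\left(m \right)} = -2 + m^{2}$ ($g{\left(m \right)} = -2 + m m = -2 + m^{2}$)
$L{\left(P \right)} = P \left(-2 + P^{2}\right)$
$\frac{18272}{L{\left(124 \right)}} + \frac{15 + F 19}{27346} = \frac{18272}{124 \left(-2 + 124^{2}\right)} + \frac{15 + \frac{11}{12} \cdot 19}{27346} = \frac{18272}{124 \left(-2 + 15376\right)} + \left(15 + \frac{209}{12}\right) \frac{1}{27346} = \frac{18272}{124 \cdot 15374} + \frac{389}{12} \cdot \frac{1}{27346} = \frac{18272}{1906376} + \frac{389}{328152} = 18272 \cdot \frac{1}{1906376} + \frac{389}{328152} = \frac{2284}{238297} + \frac{389}{328152} = \frac{842196701}{78197637144}$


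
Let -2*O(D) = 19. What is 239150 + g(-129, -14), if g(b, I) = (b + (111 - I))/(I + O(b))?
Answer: 11240058/47 ≈ 2.3915e+5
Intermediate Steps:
O(D) = -19/2 (O(D) = -½*19 = -19/2)
g(b, I) = (111 + b - I)/(-19/2 + I) (g(b, I) = (b + (111 - I))/(I - 19/2) = (111 + b - I)/(-19/2 + I))
239150 + g(-129, -14) = 239150 + 2*(111 - 129 - 1*(-14))/(-19 + 2*(-14)) = 239150 + 2*(111 - 129 + 14)/(-19 - 28) = 239150 + 2*(-4)/(-47) = 239150 + 2*(-1/47)*(-4) = 239150 + 8/47 = 11240058/47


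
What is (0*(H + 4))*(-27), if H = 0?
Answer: 0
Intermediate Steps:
(0*(H + 4))*(-27) = (0*(0 + 4))*(-27) = (0*4)*(-27) = 0*(-27) = 0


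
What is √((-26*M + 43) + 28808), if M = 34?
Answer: √27967 ≈ 167.23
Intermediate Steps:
√((-26*M + 43) + 28808) = √((-26*34 + 43) + 28808) = √((-884 + 43) + 28808) = √(-841 + 28808) = √27967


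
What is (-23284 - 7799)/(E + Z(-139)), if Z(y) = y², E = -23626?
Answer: 10361/1435 ≈ 7.2202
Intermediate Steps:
(-23284 - 7799)/(E + Z(-139)) = (-23284 - 7799)/(-23626 + (-139)²) = -31083/(-23626 + 19321) = -31083/(-4305) = -31083*(-1/4305) = 10361/1435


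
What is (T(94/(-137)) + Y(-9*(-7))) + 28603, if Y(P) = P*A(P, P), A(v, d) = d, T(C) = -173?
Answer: 32399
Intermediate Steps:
Y(P) = P² (Y(P) = P*P = P²)
(T(94/(-137)) + Y(-9*(-7))) + 28603 = (-173 + (-9*(-7))²) + 28603 = (-173 + 63²) + 28603 = (-173 + 3969) + 28603 = 3796 + 28603 = 32399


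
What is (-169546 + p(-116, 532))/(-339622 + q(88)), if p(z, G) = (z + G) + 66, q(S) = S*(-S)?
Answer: 84532/173683 ≈ 0.48670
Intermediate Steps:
q(S) = -S**2
p(z, G) = 66 + G + z (p(z, G) = (G + z) + 66 = 66 + G + z)
(-169546 + p(-116, 532))/(-339622 + q(88)) = (-169546 + (66 + 532 - 116))/(-339622 - 1*88**2) = (-169546 + 482)/(-339622 - 1*7744) = -169064/(-339622 - 7744) = -169064/(-347366) = -169064*(-1/347366) = 84532/173683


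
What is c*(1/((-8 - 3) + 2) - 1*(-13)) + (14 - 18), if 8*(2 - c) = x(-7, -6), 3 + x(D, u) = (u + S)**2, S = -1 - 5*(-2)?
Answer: 109/9 ≈ 12.111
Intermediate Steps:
S = 9 (S = -1 + 10 = 9)
x(D, u) = -3 + (9 + u)**2 (x(D, u) = -3 + (u + 9)**2 = -3 + (9 + u)**2)
c = 5/4 (c = 2 - (-3 + (9 - 6)**2)/8 = 2 - (-3 + 3**2)/8 = 2 - (-3 + 9)/8 = 2 - 1/8*6 = 2 - 3/4 = 5/4 ≈ 1.2500)
c*(1/((-8 - 3) + 2) - 1*(-13)) + (14 - 18) = 5*(1/((-8 - 3) + 2) - 1*(-13))/4 + (14 - 18) = 5*(1/(-11 + 2) + 13)/4 - 4 = 5*(1/(-9) + 13)/4 - 4 = 5*(-1/9 + 13)/4 - 4 = (5/4)*(116/9) - 4 = 145/9 - 4 = 109/9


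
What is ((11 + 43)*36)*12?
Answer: 23328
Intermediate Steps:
((11 + 43)*36)*12 = (54*36)*12 = 1944*12 = 23328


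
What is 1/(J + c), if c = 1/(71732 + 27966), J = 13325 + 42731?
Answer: 99698/5588671089 ≈ 1.7839e-5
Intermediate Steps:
J = 56056
c = 1/99698 ≈ 1.0030e-5
1/(J + c) = 1/(56056 + 1/99698) = 1/(5588671089/99698) = 99698/5588671089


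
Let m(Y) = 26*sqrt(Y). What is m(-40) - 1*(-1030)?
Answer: 1030 + 52*I*sqrt(10) ≈ 1030.0 + 164.44*I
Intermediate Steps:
m(-40) - 1*(-1030) = 26*sqrt(-40) - 1*(-1030) = 26*(2*I*sqrt(10)) + 1030 = 52*I*sqrt(10) + 1030 = 1030 + 52*I*sqrt(10)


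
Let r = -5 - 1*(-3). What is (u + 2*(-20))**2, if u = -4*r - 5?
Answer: 1369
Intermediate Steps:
r = -2 (r = -5 + 3 = -2)
u = 3 (u = -4*(-2) - 5 = 8 - 5 = 3)
(u + 2*(-20))**2 = (3 + 2*(-20))**2 = (3 - 40)**2 = (-37)**2 = 1369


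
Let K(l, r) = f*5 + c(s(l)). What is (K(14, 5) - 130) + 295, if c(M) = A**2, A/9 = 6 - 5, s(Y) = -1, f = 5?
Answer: 271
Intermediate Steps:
A = 9 (A = 9*(6 - 5) = 9*1 = 9)
c(M) = 81 (c(M) = 9**2 = 81)
K(l, r) = 106 (K(l, r) = 5*5 + 81 = 25 + 81 = 106)
(K(14, 5) - 130) + 295 = (106 - 130) + 295 = -24 + 295 = 271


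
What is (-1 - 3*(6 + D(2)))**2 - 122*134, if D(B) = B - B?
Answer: -15987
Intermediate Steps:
D(B) = 0
(-1 - 3*(6 + D(2)))**2 - 122*134 = (-1 - 3*(6 + 0))**2 - 122*134 = (-1 - 3*6)**2 - 16348 = (-1 - 18)**2 - 16348 = (-19)**2 - 16348 = 361 - 16348 = -15987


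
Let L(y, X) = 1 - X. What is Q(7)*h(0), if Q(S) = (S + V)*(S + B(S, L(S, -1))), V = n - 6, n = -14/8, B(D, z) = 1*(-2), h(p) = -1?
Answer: 15/4 ≈ 3.7500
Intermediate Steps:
B(D, z) = -2
n = -7/4 (n = -14*1/8 = -7/4 ≈ -1.7500)
V = -31/4 (V = -7/4 - 6 = -31/4 ≈ -7.7500)
Q(S) = (-2 + S)*(-31/4 + S) (Q(S) = (S - 31/4)*(S - 2) = (-31/4 + S)*(-2 + S) = (-2 + S)*(-31/4 + S))
Q(7)*h(0) = (31/2 + 7**2 - 39/4*7)*(-1) = (31/2 + 49 - 273/4)*(-1) = -15/4*(-1) = 15/4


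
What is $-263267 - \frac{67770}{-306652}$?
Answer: $- \frac{40365642157}{153326} \approx -2.6327 \cdot 10^{5}$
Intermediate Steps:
$-263267 - \frac{67770}{-306652} = -263267 - 67770 \left(- \frac{1}{306652}\right) = -263267 - - \frac{33885}{153326} = -263267 + \frac{33885}{153326} = - \frac{40365642157}{153326}$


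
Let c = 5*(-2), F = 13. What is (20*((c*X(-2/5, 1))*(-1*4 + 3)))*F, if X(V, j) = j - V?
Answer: 3640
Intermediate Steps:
c = -10
(20*((c*X(-2/5, 1))*(-1*4 + 3)))*F = (20*((-10*(1 - (-2)/5))*(-1*4 + 3)))*13 = (20*((-10*(1 - (-2)/5))*(-4 + 3)))*13 = (20*(-10*(1 - 1*(-⅖))*(-1)))*13 = (20*(-10*(1 + ⅖)*(-1)))*13 = (20*(-10*7/5*(-1)))*13 = (20*(-14*(-1)))*13 = (20*14)*13 = 280*13 = 3640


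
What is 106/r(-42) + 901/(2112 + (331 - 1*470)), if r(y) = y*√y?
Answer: 901/1973 + 53*I*√42/882 ≈ 0.45667 + 0.38943*I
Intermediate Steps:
r(y) = y^(3/2)
106/r(-42) + 901/(2112 + (331 - 1*470)) = 106/((-42)^(3/2)) + 901/(2112 + (331 - 1*470)) = 106/((-42*I*√42)) + 901/(2112 + (331 - 470)) = 106*(I*√42/1764) + 901/(2112 - 139) = 53*I*√42/882 + 901/1973 = 901/1973 + 53*I*√42/882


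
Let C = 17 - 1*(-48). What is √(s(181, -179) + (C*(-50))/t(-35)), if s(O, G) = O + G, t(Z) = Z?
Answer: 2*√1162/7 ≈ 9.7395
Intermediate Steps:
C = 65 (C = 17 + 48 = 65)
s(O, G) = G + O
√(s(181, -179) + (C*(-50))/t(-35)) = √((-179 + 181) + (65*(-50))/(-35)) = √(2 - 3250*(-1/35)) = √(2 + 650/7) = √(664/7) = 2*√1162/7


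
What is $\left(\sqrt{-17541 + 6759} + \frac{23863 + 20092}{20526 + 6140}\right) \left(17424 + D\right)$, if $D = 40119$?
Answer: $\frac{2529302565}{26666} + 172629 i \sqrt{1198} \approx 94851.0 + 5.9751 \cdot 10^{6} i$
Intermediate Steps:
$\left(\sqrt{-17541 + 6759} + \frac{23863 + 20092}{20526 + 6140}\right) \left(17424 + D\right) = \left(\sqrt{-17541 + 6759} + \frac{23863 + 20092}{20526 + 6140}\right) \left(17424 + 40119\right) = \left(\sqrt{-10782} + \frac{43955}{26666}\right) 57543 = \left(3 i \sqrt{1198} + 43955 \cdot \frac{1}{26666}\right) 57543 = \left(3 i \sqrt{1198} + \frac{43955}{26666}\right) 57543 = \left(\frac{43955}{26666} + 3 i \sqrt{1198}\right) 57543 = \frac{2529302565}{26666} + 172629 i \sqrt{1198}$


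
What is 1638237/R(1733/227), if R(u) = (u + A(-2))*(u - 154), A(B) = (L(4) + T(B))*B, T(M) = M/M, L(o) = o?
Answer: 28138904791/5947275 ≈ 4731.4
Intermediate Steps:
T(M) = 1
A(B) = 5*B (A(B) = (4 + 1)*B = 5*B)
R(u) = (-154 + u)*(-10 + u) (R(u) = (u + 5*(-2))*(u - 154) = (u - 10)*(-154 + u) = (-10 + u)*(-154 + u) = (-154 + u)*(-10 + u))
1638237/R(1733/227) = 1638237/(1540 + (1733/227)**2 - 284212/227) = 1638237/(1540 + (1733*(1/227))**2 - 284212/227) = 1638237/(1540 + (1733/227)**2 - 164*1733/227) = 1638237/(1540 + 3003289/51529 - 284212/227) = 1638237/(17841825/51529) = 1638237*(51529/17841825) = 28138904791/5947275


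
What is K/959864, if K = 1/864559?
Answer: 1/829859059976 ≈ 1.2050e-12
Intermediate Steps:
K = 1/864559 ≈ 1.1567e-6
K/959864 = (1/864559)/959864 = (1/864559)*(1/959864) = 1/829859059976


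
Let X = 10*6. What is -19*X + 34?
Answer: -1106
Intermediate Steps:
X = 60
-19*X + 34 = -19*60 + 34 = -1140 + 34 = -1106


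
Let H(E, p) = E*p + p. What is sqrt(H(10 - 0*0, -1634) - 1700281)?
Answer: I*sqrt(1718255) ≈ 1310.8*I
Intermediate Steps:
H(E, p) = p + E*p
sqrt(H(10 - 0*0, -1634) - 1700281) = sqrt(-1634*(1 + (10 - 0*0)) - 1700281) = sqrt(-1634*(1 + (10 - 16*0)) - 1700281) = sqrt(-1634*(1 + (10 + 0)) - 1700281) = sqrt(-1634*(1 + 10) - 1700281) = sqrt(-1634*11 - 1700281) = sqrt(-17974 - 1700281) = sqrt(-1718255) = I*sqrt(1718255)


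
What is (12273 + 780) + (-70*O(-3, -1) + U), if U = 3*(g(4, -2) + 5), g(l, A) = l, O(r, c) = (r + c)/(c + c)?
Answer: 12940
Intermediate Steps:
O(r, c) = (c + r)/(2*c) (O(r, c) = (c + r)/((2*c)) = (c + r)*(1/(2*c)) = (c + r)/(2*c))
U = 27 (U = 3*(4 + 5) = 3*9 = 27)
(12273 + 780) + (-70*O(-3, -1) + U) = (12273 + 780) + (-35*(-1 - 3)/(-1) + 27) = 13053 + (-35*(-1)*(-4) + 27) = 13053 + (-70*2 + 27) = 13053 + (-140 + 27) = 13053 - 113 = 12940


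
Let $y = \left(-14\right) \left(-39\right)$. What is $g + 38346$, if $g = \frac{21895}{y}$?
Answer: $\frac{20958811}{546} \approx 38386.0$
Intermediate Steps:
$y = 546$
$g = \frac{21895}{546} \approx 40.101$
$g + 38346 = \frac{21895}{546} + 38346 = \frac{20958811}{546}$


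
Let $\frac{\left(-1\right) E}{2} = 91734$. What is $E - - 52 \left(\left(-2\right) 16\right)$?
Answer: $-185132$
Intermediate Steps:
$E = -183468$ ($E = \left(-2\right) 91734 = -183468$)
$E - - 52 \left(\left(-2\right) 16\right) = -183468 - - 52 \left(\left(-2\right) 16\right) = -183468 - \left(-52\right) \left(-32\right) = -183468 - 1664 = -185132$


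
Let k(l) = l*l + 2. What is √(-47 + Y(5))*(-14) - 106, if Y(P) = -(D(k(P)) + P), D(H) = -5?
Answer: -106 - 14*I*√47 ≈ -106.0 - 95.979*I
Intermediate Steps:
k(l) = 2 + l² (k(l) = l² + 2 = 2 + l²)
Y(P) = 5 - P (Y(P) = -(-5 + P) = 5 - P)
√(-47 + Y(5))*(-14) - 106 = √(-47 + (5 - 1*5))*(-14) - 106 = √(-47 + (5 - 5))*(-14) - 106 = √(-47 + 0)*(-14) - 106 = √(-47)*(-14) - 106 = (I*√47)*(-14) - 106 = -14*I*√47 - 106 = -106 - 14*I*√47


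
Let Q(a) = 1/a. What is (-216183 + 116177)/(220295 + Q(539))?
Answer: -26951617/59369503 ≈ -0.45396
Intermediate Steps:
(-216183 + 116177)/(220295 + Q(539)) = (-216183 + 116177)/(220295 + 1/539) = -100006/(220295 + 1/539) = -100006/118739006/539 = -100006*539/118739006 = -26951617/59369503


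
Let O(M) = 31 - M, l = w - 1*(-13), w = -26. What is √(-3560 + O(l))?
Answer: 2*I*√879 ≈ 59.296*I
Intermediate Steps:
l = -13 (l = -26 - 1*(-13) = -26 + 13 = -13)
√(-3560 + O(l)) = √(-3560 + (31 - 1*(-13))) = √(-3560 + (31 + 13)) = √(-3560 + 44) = √(-3516) = 2*I*√879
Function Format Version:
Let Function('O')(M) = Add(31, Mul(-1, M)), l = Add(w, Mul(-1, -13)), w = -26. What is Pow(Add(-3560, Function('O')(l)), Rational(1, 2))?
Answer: Mul(2, I, Pow(879, Rational(1, 2))) ≈ Mul(59.296, I)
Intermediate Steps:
l = -13 (l = Add(-26, Mul(-1, -13)) = Add(-26, 13) = -13)
Pow(Add(-3560, Function('O')(l)), Rational(1, 2)) = Pow(Add(-3560, Add(31, Mul(-1, -13))), Rational(1, 2)) = Pow(Add(-3560, Add(31, 13)), Rational(1, 2)) = Pow(Add(-3560, 44), Rational(1, 2)) = Pow(-3516, Rational(1, 2)) = Mul(2, I, Pow(879, Rational(1, 2)))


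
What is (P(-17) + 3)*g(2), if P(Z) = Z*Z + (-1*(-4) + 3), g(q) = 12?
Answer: 3588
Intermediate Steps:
P(Z) = 7 + Z² (P(Z) = Z² + (4 + 3) = Z² + 7 = 7 + Z²)
(P(-17) + 3)*g(2) = ((7 + (-17)²) + 3)*12 = ((7 + 289) + 3)*12 = (296 + 3)*12 = 299*12 = 3588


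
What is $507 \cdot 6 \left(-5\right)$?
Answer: $-15210$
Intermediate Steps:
$507 \cdot 6 \left(-5\right) = 507 \left(-30\right) = -15210$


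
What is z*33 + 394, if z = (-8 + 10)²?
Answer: 526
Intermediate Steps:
z = 4 (z = 2² = 4)
z*33 + 394 = 4*33 + 394 = 132 + 394 = 526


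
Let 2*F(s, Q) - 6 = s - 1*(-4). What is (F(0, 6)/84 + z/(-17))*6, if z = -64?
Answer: 5461/238 ≈ 22.945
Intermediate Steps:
F(s, Q) = 5 + s/2 (F(s, Q) = 3 + (s - 1*(-4))/2 = 3 + (s + 4)/2 = 3 + (4 + s)/2 = 3 + (2 + s/2) = 5 + s/2)
(F(0, 6)/84 + z/(-17))*6 = ((5 + (1/2)*0)/84 - 64/(-17))*6 = ((5 + 0)*(1/84) - 64*(-1/17))*6 = (5*(1/84) + 64/17)*6 = (5/84 + 64/17)*6 = (5461/1428)*6 = 5461/238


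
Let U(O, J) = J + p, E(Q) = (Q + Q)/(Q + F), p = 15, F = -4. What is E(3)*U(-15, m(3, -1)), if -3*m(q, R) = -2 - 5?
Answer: -104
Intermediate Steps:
m(q, R) = 7/3 (m(q, R) = -(-2 - 5)/3 = -⅓*(-7) = 7/3)
E(Q) = 2*Q/(-4 + Q) (E(Q) = (Q + Q)/(Q - 4) = (2*Q)/(-4 + Q) = 2*Q/(-4 + Q))
U(O, J) = 15 + J (U(O, J) = J + 15 = 15 + J)
E(3)*U(-15, m(3, -1)) = (2*3/(-4 + 3))*(15 + 7/3) = (2*3/(-1))*(52/3) = (2*3*(-1))*(52/3) = -6*52/3 = -104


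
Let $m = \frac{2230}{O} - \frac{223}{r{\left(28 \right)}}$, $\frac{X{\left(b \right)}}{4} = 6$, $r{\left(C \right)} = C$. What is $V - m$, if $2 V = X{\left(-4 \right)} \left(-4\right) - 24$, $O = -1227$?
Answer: $- \frac{1725299}{34356} \approx -50.218$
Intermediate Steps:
$X{\left(b \right)} = 24$ ($X{\left(b \right)} = 4 \cdot 6 = 24$)
$m = - \frac{336061}{34356}$ ($m = \frac{2230}{-1227} - \frac{223}{28} = 2230 \left(- \frac{1}{1227}\right) - \frac{223}{28} = - \frac{2230}{1227} - \frac{223}{28} = - \frac{336061}{34356} \approx -9.7817$)
$V = -60$ ($V = \frac{24 \left(-4\right) - 24}{2} = \frac{-96 - 24}{2} = \frac{1}{2} \left(-120\right) = -60$)
$V - m = -60 - - \frac{336061}{34356} = -60 + \frac{336061}{34356} = - \frac{1725299}{34356}$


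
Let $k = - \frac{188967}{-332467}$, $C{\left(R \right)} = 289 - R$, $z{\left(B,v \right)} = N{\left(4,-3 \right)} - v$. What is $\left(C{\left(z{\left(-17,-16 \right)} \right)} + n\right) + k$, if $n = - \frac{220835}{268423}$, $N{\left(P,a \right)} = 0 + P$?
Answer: $\frac{23983344125625}{89241789541} \approx 268.75$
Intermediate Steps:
$N{\left(P,a \right)} = P$
$n = - \frac{220835}{268423}$ ($n = \left(-220835\right) \frac{1}{268423} = - \frac{220835}{268423} \approx -0.82271$)
$z{\left(B,v \right)} = 4 - v$
$k = \frac{188967}{332467}$ ($k = \left(-188967\right) \left(- \frac{1}{332467}\right) = \frac{188967}{332467} \approx 0.56838$)
$\left(C{\left(z{\left(-17,-16 \right)} \right)} + n\right) + k = \left(\left(289 - \left(4 - -16\right)\right) - \frac{220835}{268423}\right) + \frac{188967}{332467} = \left(\left(289 - \left(4 + 16\right)\right) - \frac{220835}{268423}\right) + \frac{188967}{332467} = \left(\left(289 - 20\right) - \frac{220835}{268423}\right) + \frac{188967}{332467} = \left(269 - \frac{220835}{268423}\right) + \frac{188967}{332467} = \frac{71984952}{268423} + \frac{188967}{332467} = \frac{23983344125625}{89241789541}$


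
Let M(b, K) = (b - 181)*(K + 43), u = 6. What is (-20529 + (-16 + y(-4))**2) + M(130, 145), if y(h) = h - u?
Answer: -29441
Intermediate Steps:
y(h) = -6 + h (y(h) = h - 1*6 = h - 6 = -6 + h)
M(b, K) = (-181 + b)*(43 + K)
(-20529 + (-16 + y(-4))**2) + M(130, 145) = (-20529 + (-16 + (-6 - 4))**2) + (-7783 - 181*145 + 43*130 + 145*130) = (-20529 + (-16 - 10)**2) + (-7783 - 26245 + 5590 + 18850) = (-20529 + (-26)**2) - 9588 = (-20529 + 676) - 9588 = -19853 - 9588 = -29441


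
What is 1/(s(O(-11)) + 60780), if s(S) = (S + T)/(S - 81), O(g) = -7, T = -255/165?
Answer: 484/29417567 ≈ 1.6453e-5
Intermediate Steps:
T = -17/11 (T = -255*1/165 = -17/11 ≈ -1.5455)
s(S) = (-17/11 + S)/(-81 + S) (s(S) = (S - 17/11)/(S - 81) = (-17/11 + S)/(-81 + S))
1/(s(O(-11)) + 60780) = 1/((-17/11 - 7)/(-81 - 7) + 60780) = 1/(-94/11/(-88) + 60780) = 1/(-1/88*(-94/11) + 60780) = 1/(47/484 + 60780) = 1/(29417567/484) = 484/29417567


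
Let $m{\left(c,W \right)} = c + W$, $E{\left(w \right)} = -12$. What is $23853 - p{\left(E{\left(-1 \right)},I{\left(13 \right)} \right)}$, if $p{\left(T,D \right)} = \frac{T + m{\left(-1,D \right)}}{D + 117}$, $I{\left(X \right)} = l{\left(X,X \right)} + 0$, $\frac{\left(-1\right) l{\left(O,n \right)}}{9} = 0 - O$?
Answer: $\frac{214673}{9} \approx 23853.0$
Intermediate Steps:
$l{\left(O,n \right)} = 9 O$ ($l{\left(O,n \right)} = - 9 \left(0 - O\right) = - 9 \left(- O\right) = 9 O$)
$m{\left(c,W \right)} = W + c$
$I{\left(X \right)} = 9 X$ ($I{\left(X \right)} = 9 X + 0 = 9 X$)
$p{\left(T,D \right)} = \frac{-1 + D + T}{117 + D}$ ($p{\left(T,D \right)} = \frac{T + \left(D - 1\right)}{D + 117} = \frac{T + \left(-1 + D\right)}{117 + D} = \frac{-1 + D + T}{117 + D}$)
$23853 - p{\left(E{\left(-1 \right)},I{\left(13 \right)} \right)} = 23853 - \frac{-1 + 9 \cdot 13 - 12}{117 + 9 \cdot 13} = 23853 - \frac{-1 + 117 - 12}{117 + 117} = 23853 - \frac{1}{234} \cdot 104 = 23853 - \frac{4}{9} = \frac{214673}{9}$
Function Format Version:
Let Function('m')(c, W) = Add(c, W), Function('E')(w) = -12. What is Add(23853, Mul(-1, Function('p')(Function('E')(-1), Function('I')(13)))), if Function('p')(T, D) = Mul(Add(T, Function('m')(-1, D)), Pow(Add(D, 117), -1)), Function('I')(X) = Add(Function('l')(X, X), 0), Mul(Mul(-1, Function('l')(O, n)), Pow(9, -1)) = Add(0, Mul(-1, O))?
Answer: Rational(214673, 9) ≈ 23853.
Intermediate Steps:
Function('l')(O, n) = Mul(9, O) (Function('l')(O, n) = Mul(-9, Add(0, Mul(-1, O))) = Mul(-9, Mul(-1, O)) = Mul(9, O))
Function('m')(c, W) = Add(W, c)
Function('I')(X) = Mul(9, X) (Function('I')(X) = Add(Mul(9, X), 0) = Mul(9, X))
Function('p')(T, D) = Mul(Pow(Add(117, D), -1), Add(-1, D, T)) (Function('p')(T, D) = Mul(Add(T, Add(D, -1)), Pow(Add(D, 117), -1)) = Mul(Add(T, Add(-1, D)), Pow(Add(117, D), -1)) = Mul(Add(-1, D, T), Pow(Add(117, D), -1)) = Mul(Pow(Add(117, D), -1), Add(-1, D, T)))
Add(23853, Mul(-1, Function('p')(Function('E')(-1), Function('I')(13)))) = Add(23853, Mul(-1, Mul(Pow(Add(117, Mul(9, 13)), -1), Add(-1, Mul(9, 13), -12)))) = Add(23853, Mul(-1, Mul(Pow(Add(117, 117), -1), Add(-1, 117, -12)))) = Add(23853, Mul(-1, Mul(Pow(234, -1), 104))) = Add(23853, Mul(-1, Mul(Rational(1, 234), 104))) = Add(23853, Mul(-1, Rational(4, 9))) = Add(23853, Rational(-4, 9)) = Rational(214673, 9)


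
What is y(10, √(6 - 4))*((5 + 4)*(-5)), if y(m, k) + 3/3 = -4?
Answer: 225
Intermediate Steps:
y(m, k) = -5 (y(m, k) = -1 - 4 = -5)
y(10, √(6 - 4))*((5 + 4)*(-5)) = -5*(5 + 4)*(-5) = -45*(-5) = -5*(-45) = 225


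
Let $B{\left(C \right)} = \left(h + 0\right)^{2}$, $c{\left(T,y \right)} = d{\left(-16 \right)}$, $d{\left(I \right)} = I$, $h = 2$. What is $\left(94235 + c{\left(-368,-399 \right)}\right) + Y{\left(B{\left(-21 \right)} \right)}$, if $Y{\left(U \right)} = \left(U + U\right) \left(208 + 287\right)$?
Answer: $98179$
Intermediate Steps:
$c{\left(T,y \right)} = -16$
$B{\left(C \right)} = 4$ ($B{\left(C \right)} = \left(2 + 0\right)^{2} = 2^{2} = 4$)
$Y{\left(U \right)} = 990 U$ ($Y{\left(U \right)} = 2 U 495 = 990 U$)
$\left(94235 + c{\left(-368,-399 \right)}\right) + Y{\left(B{\left(-21 \right)} \right)} = \left(94235 - 16\right) + 990 \cdot 4 = 94219 + 3960 = 98179$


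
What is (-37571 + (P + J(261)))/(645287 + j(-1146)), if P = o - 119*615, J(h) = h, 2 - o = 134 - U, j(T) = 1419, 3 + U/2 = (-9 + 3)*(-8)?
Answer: -110537/646706 ≈ -0.17092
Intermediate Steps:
U = 90 (U = -6 + 2*((-9 + 3)*(-8)) = -6 + 2*(-6*(-8)) = -6 + 2*48 = -6 + 96 = 90)
o = -42 (o = 2 - (134 - 1*90) = 2 - (134 - 90) = 2 - 1*44 = 2 - 44 = -42)
P = -73227 (P = -42 - 119*615 = -42 - 73185 = -73227)
(-37571 + (P + J(261)))/(645287 + j(-1146)) = (-37571 + (-73227 + 261))/(645287 + 1419) = (-37571 - 72966)/646706 = -110537*1/646706 = -110537/646706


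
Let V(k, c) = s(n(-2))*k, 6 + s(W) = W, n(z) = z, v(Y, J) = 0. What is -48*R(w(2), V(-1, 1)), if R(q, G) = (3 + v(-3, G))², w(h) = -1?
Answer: -432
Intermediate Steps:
s(W) = -6 + W
V(k, c) = -8*k (V(k, c) = (-6 - 2)*k = -8*k)
R(q, G) = 9 (R(q, G) = (3 + 0)² = 3² = 9)
-48*R(w(2), V(-1, 1)) = -48*9 = -432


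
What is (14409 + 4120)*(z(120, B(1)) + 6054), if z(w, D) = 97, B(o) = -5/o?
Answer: 113971879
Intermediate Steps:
(14409 + 4120)*(z(120, B(1)) + 6054) = (14409 + 4120)*(97 + 6054) = 18529*6151 = 113971879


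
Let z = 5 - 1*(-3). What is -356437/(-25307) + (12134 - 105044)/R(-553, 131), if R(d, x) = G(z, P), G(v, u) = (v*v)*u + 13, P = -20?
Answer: 2802879049/32063969 ≈ 87.415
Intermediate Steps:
z = 8 (z = 5 + 3 = 8)
G(v, u) = 13 + u*v² (G(v, u) = v²*u + 13 = u*v² + 13 = 13 + u*v²)
R(d, x) = -1267 (R(d, x) = 13 - 20*8² = 13 - 20*64 = 13 - 1280 = -1267)
-356437/(-25307) + (12134 - 105044)/R(-553, 131) = -356437/(-25307) + (12134 - 105044)/(-1267) = -356437*(-1/25307) - 92910*(-1/1267) = 356437/25307 + 92910/1267 = 2802879049/32063969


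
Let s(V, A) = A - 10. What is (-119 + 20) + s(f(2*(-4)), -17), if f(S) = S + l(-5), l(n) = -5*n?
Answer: -126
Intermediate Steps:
f(S) = 25 + S (f(S) = S - 5*(-5) = S + 25 = 25 + S)
s(V, A) = -10 + A
(-119 + 20) + s(f(2*(-4)), -17) = (-119 + 20) + (-10 - 17) = -99 - 27 = -126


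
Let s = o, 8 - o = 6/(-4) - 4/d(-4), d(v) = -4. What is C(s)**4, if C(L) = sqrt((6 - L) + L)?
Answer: 36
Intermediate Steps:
o = 17/2 (o = 8 - (6/(-4) - 4/(-4)) = 8 - (6*(-1/4) - 4*(-1/4)) = 8 - (-3/2 + 1) = 8 - 1*(-1/2) = 8 + 1/2 = 17/2 ≈ 8.5000)
s = 17/2 ≈ 8.5000
C(L) = sqrt(6)
C(s)**4 = (sqrt(6))**4 = 36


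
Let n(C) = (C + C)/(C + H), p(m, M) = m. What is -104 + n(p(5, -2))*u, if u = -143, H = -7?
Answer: 611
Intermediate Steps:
n(C) = 2*C/(-7 + C) (n(C) = (C + C)/(C - 7) = (2*C)/(-7 + C) = 2*C/(-7 + C))
-104 + n(p(5, -2))*u = -104 + (2*5/(-7 + 5))*(-143) = -104 + (2*5/(-2))*(-143) = -104 + (2*5*(-1/2))*(-143) = -104 - 5*(-143) = -104 + 715 = 611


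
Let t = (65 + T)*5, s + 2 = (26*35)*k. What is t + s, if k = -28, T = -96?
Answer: -25637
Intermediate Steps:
s = -25482 (s = -2 + (26*35)*(-28) = -2 + 910*(-28) = -2 - 25480 = -25482)
t = -155 (t = (65 - 96)*5 = -31*5 = -155)
t + s = -155 - 25482 = -25637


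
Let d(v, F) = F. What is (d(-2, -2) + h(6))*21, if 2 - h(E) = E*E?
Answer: -756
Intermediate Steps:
h(E) = 2 - E² (h(E) = 2 - E*E = 2 - E²)
(d(-2, -2) + h(6))*21 = (-2 + (2 - 1*6²))*21 = (-2 + (2 - 1*36))*21 = (-2 + (2 - 36))*21 = (-2 - 34)*21 = -36*21 = -756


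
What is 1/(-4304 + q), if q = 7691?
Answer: 1/3387 ≈ 0.00029525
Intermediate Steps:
1/(-4304 + q) = 1/(-4304 + 7691) = 1/3387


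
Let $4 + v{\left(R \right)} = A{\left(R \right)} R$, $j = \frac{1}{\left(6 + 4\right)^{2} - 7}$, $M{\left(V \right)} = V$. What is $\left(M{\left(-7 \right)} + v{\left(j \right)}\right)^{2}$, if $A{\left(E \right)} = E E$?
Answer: $\frac{78285794501476}{646990183449} \approx 121.0$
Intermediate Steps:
$A{\left(E \right)} = E^{2}$
$j = \frac{1}{93}$ ($j = \frac{1}{10^{2} - 7} = \frac{1}{100 - 7} = \frac{1}{93} \approx 0.010753$)
$v{\left(R \right)} = -4 + R^{3}$ ($v{\left(R \right)} = -4 + R^{2} R = -4 + R^{3}$)
$\left(M{\left(-7 \right)} + v{\left(j \right)}\right)^{2} = \left(-7 - \left(4 - \left(\frac{1}{93}\right)^{3}\right)\right)^{2} = \left(-7 + \left(-4 + \frac{1}{804357}\right)\right)^{2} = \left(-7 - \frac{3217427}{804357}\right)^{2} = \left(- \frac{8847926}{804357}\right)^{2} = \frac{78285794501476}{646990183449}$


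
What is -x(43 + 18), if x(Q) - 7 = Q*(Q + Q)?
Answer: -7449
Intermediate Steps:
x(Q) = 7 + 2*Q² (x(Q) = 7 + Q*(Q + Q) = 7 + Q*(2*Q) = 7 + 2*Q²)
-x(43 + 18) = -(7 + 2*(43 + 18)²) = -(7 + 2*61²) = -(7 + 2*3721) = -(7 + 7442) = -1*7449 = -7449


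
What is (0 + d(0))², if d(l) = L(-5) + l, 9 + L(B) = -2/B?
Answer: 1849/25 ≈ 73.960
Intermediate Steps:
L(B) = -9 - 2/B
d(l) = -43/5 + l (d(l) = (-9 - 2/(-5)) + l = (-9 - 2*(-⅕)) + l = (-9 + ⅖) + l = -43/5 + l)
(0 + d(0))² = (0 + (-43/5 + 0))² = (0 - 43/5)² = (-43/5)² = 1849/25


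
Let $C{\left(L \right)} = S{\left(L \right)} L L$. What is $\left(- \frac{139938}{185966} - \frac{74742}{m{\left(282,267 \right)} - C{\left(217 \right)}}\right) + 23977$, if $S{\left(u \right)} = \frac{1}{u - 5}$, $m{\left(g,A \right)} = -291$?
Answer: $\frac{243987901930414}{10114783723} \approx 24122.0$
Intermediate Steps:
$S{\left(u \right)} = \frac{1}{-5 + u}$
$C{\left(L \right)} = \frac{L^{2}}{-5 + L}$ ($C{\left(L \right)} = \frac{L}{-5 + L} L = \frac{L^{2}}{-5 + L}$)
$\left(- \frac{139938}{185966} - \frac{74742}{m{\left(282,267 \right)} - C{\left(217 \right)}}\right) + 23977 = \left(- \frac{139938}{185966} - \frac{74742}{-291 - \frac{217^{2}}{-5 + 217}}\right) + 23977 = \left(\left(-139938\right) \frac{1}{185966} - \frac{74742}{-291 - \frac{47089}{212}}\right) + 23977 = \left(- \frac{69969}{92983} - \frac{74742}{-291 - 47089 \cdot \frac{1}{212}}\right) + 23977 = \left(- \frac{69969}{92983} - \frac{74742}{-291 - \frac{47089}{212}}\right) + 23977 = \left(- \frac{69969}{92983} - \frac{74742}{- \frac{108781}{212}}\right) + 23977 = \left(- \frac{69969}{92983} - - \frac{15845304}{108781}\right) + 23977 = \left(- \frac{69969}{92983} + \frac{15845304}{108781}\right) + 23977 = \frac{1465732604043}{10114783723} + 23977 = \frac{243987901930414}{10114783723}$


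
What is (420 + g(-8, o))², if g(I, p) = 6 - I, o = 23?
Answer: 188356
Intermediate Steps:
(420 + g(-8, o))² = (420 + (6 - 1*(-8)))² = (420 + (6 + 8))² = (420 + 14)² = 434² = 188356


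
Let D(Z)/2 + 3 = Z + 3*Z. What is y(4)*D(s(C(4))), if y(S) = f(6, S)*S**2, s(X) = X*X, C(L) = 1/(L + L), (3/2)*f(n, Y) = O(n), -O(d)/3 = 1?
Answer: 188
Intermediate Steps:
O(d) = -3 (O(d) = -3*1 = -3)
f(n, Y) = -2 (f(n, Y) = (2/3)*(-3) = -2)
C(L) = 1/(2*L)
s(X) = X**2
y(S) = -2*S**2
D(Z) = -6 + 8*Z (D(Z) = -6 + 2*(Z + 3*Z) = -6 + 2*(4*Z) = -6 + 8*Z)
y(4)*D(s(C(4))) = (-2*4**2)*(-6 + 8*((1/2)/4)**2) = (-2*16)*(-6 + 8*((1/2)*(1/4))**2) = -32*(-6 + 8*(1/8)**2) = -32*(-6 + 8*(1/64)) = -32*(-6 + 1/8) = -32*(-47/8) = 188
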